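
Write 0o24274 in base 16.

0x28BC

Each octal digit is 3 bits: 2=010 4=100 2=010 7=111 4=100.
Group the bits into nibbles: 0010 1000 1011 1100 → 28BC.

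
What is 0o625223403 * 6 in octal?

0o4577565022

Multiply each base-8 digit by 6, carrying:
  3×6 = 18 → write 2 carry 2
  0×6+2 = 2 → write 2
  4×6 = 24 → write 0 carry 3
  3×6+3 = 21 → write 5 carry 2
  2×6+2 = 14 → write 6 carry 1
  2×6+1 = 13 → write 5 carry 1
  5×6+1 = 31 → write 7 carry 3
  2×6+3 = 15 → write 7 carry 1
  6×6+1 = 37 → write 5 carry 4
  remaining carry: 4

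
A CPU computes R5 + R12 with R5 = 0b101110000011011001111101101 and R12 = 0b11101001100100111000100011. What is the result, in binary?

Add column by column in base 2, right to left:
  1+1 = 0 carry 1
  0+1+1 = 0 carry 1
  1+0+1 = 0 carry 1
  1+0+1 = 0 carry 1
  0+0+1 = 1
  1+1 = 0 carry 1
  1+0+1 = 0 carry 1
  1+0+1 = 0 carry 1
  1+0+1 = 0 carry 1
  1+1+1 = 1 carry 1
  0+1+1 = 0 carry 1
  0+1+1 = 0 carry 1
  1+0+1 = 0 carry 1
  1+0+1 = 0 carry 1
  0+1+1 = 0 carry 1
  1+0+1 = 0 carry 1
  1+0+1 = 0 carry 1
  0+1+1 = 0 carry 1
  0+1+1 = 0 carry 1
  0+0+1 = 1
  0+0 = 0
  0+1 = 1
  1+0 = 1
  1+1 = 0 carry 1
  1+1+1 = 1 carry 1
  0+1+1 = 0 carry 1
  1+0+1 = 0 carry 1
  final carry 1

0b1001011010000000001000010000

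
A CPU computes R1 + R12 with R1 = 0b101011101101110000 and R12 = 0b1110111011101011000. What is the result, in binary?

0b10100011001011001000

Add column by column in base 2, right to left:
  0+0 = 0
  0+0 = 0
  0+0 = 0
  0+1 = 1
  1+1 = 0 carry 1
  1+0+1 = 0 carry 1
  1+1+1 = 1 carry 1
  0+0+1 = 1
  1+1 = 0 carry 1
  1+1+1 = 1 carry 1
  0+1+1 = 0 carry 1
  1+0+1 = 0 carry 1
  1+1+1 = 1 carry 1
  1+1+1 = 1 carry 1
  0+1+1 = 0 carry 1
  1+0+1 = 0 carry 1
  0+1+1 = 0 carry 1
  1+1+1 = 1 carry 1
  0+1+1 = 0 carry 1
  final carry 1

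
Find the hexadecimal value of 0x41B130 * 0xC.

0x3144E40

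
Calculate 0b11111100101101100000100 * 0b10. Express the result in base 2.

Multiply each base-2 digit by 2, carrying:
  0×2 = 0 → write 0
  0×2 = 0 → write 0
  1×2 = 2 → write 0 carry 1
  0×2+1 = 1 → write 1
  0×2 = 0 → write 0
  0×2 = 0 → write 0
  0×2 = 0 → write 0
  0×2 = 0 → write 0
  1×2 = 2 → write 0 carry 1
  1×2+1 = 3 → write 1 carry 1
  0×2+1 = 1 → write 1
  1×2 = 2 → write 0 carry 1
  1×2+1 = 3 → write 1 carry 1
  0×2+1 = 1 → write 1
  1×2 = 2 → write 0 carry 1
  0×2+1 = 1 → write 1
  0×2 = 0 → write 0
  1×2 = 2 → write 0 carry 1
  1×2+1 = 3 → write 1 carry 1
  1×2+1 = 3 → write 1 carry 1
  1×2+1 = 3 → write 1 carry 1
  1×2+1 = 3 → write 1 carry 1
  1×2+1 = 3 → write 1 carry 1
  remaining carry: 1

0b111111001011011000001000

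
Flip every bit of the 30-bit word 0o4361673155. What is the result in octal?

Each oct digit d becomes 7−d:
  4→3, 3→4, 6→1, 1→6, 6→1, 7→0, 3→4, 1→6, 5→2, 5→2

0o3416104622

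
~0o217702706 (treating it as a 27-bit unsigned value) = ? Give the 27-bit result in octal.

0o560075071

Each oct digit d becomes 7−d:
  2→5, 1→6, 7→0, 7→0, 0→7, 2→5, 7→0, 0→7, 6→1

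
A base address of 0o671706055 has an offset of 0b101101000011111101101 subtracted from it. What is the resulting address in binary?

0o671706055 = 0b110111001111000110000101101 in binary.
Subtract column by column in base 2:
  1-1 → 0
  0-0 → 0
  1-1 → 0
  1-1 → 0
  0-0 → 0
  1-1 → 0
  0-1 → 1 (borrow)
  0-1-1 → 0 (borrow)
  0-1-1 → 0 (borrow)
  0-1-1 → 0 (borrow)
  1-1-1 → 1 (borrow)
  1-0-1 → 0
  0-0 → 0
  0-0 → 0
  0-0 → 0
  1-1 → 0
  1-0 → 1
  1-1 → 0
  1-1 → 0
  0-0 → 0
  0-1 → 1 (borrow)
  1-0-1 → 0
  1-0 → 1
  1-0 → 1
  0-0 → 0
  1-0 → 1
  1-0 → 1

0b110110100010000010001000000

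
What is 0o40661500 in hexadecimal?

Each octal digit is 3 bits: 4=100 0=000 6=110 6=110 1=001 5=101 0=000 0=000.
Group the bits into nibbles: 1000 0011 0110 0011 0100 0000 → 836340.

0x836340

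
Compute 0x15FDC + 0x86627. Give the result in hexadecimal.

Add column by column in base 16, right to left:
  C+7 = 3 carry 1
  D+2+1 = 0 carry 1
  F+6+1 = 6 carry 1
  5+6+1 = C
  1+8 = 9

0x9C603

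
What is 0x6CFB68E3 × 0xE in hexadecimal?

0x5F5BFBC6A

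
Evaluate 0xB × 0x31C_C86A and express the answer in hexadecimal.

0x223C9C8E

Multiply each base-16 digit by 11, carrying:
  A×11 = 110 → write E carry 6
  6×11+6 = 72 → write 8 carry 4
  8×11+4 = 92 → write C carry 5
  C×11+5 = 137 → write 9 carry 8
  C×11+8 = 140 → write C carry 8
  1×11+8 = 19 → write 3 carry 1
  3×11+1 = 34 → write 2 carry 2
  remaining carry: 2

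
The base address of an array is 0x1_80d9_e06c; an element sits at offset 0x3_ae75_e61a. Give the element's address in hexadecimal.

0x52f4fc686

Add column by column in base 16, right to left:
  c+a = 6 carry 1
  6+1+1 = 8
  0+6 = 6
  e+e = c carry 1
  9+5+1 = f
  d+7 = 4 carry 1
  0+e+1 = f
  8+a = 2 carry 1
  1+3+1 = 5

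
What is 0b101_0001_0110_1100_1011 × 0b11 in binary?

Multiply each base-2 digit by 3, carrying:
  1×3 = 3 → write 1 carry 1
  1×3+1 = 4 → write 0 carry 2
  0×3+2 = 2 → write 0 carry 1
  1×3+1 = 4 → write 0 carry 2
  0×3+2 = 2 → write 0 carry 1
  0×3+1 = 1 → write 1
  1×3 = 3 → write 1 carry 1
  1×3+1 = 4 → write 0 carry 2
  0×3+2 = 2 → write 0 carry 1
  1×3+1 = 4 → write 0 carry 2
  1×3+2 = 5 → write 1 carry 2
  0×3+2 = 2 → write 0 carry 1
  1×3+1 = 4 → write 0 carry 2
  0×3+2 = 2 → write 0 carry 1
  0×3+1 = 1 → write 1
  0×3 = 0 → write 0
  1×3 = 3 → write 1 carry 1
  0×3+1 = 1 → write 1
  1×3 = 3 → write 1 carry 1
  remaining carry: 1

0b11110100010001100001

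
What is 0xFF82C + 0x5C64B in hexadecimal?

0x15BE77

Add column by column in base 16, right to left:
  C+B = 7 carry 1
  2+4+1 = 7
  8+6 = E
  F+C = B carry 1
  F+5+1 = 5 carry 1
  final carry 1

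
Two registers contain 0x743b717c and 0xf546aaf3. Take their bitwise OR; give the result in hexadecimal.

OR each hex digit independently (no carries):
  7|f=f, 4|5=5, 3|4=7, b|6=f, 7|a=f, 1|a=b, 7|f=f, c|3=f

0xf57ffbff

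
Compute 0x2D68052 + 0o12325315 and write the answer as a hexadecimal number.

0o12325315 = 0x29AACD in hexadecimal.
Add column by column in base 16, right to left:
  2+D = F
  5+C = 1 carry 1
  0+A+1 = B
  8+A = 2 carry 1
  6+9+1 = 0 carry 1
  D+2+1 = 0 carry 1
  2+0+1 = 3

0x3002B1F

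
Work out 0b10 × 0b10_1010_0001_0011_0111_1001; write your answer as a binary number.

0b10101000010011011110010

Multiply each base-2 digit by 2, carrying:
  1×2 = 2 → write 0 carry 1
  0×2+1 = 1 → write 1
  0×2 = 0 → write 0
  1×2 = 2 → write 0 carry 1
  1×2+1 = 3 → write 1 carry 1
  1×2+1 = 3 → write 1 carry 1
  1×2+1 = 3 → write 1 carry 1
  0×2+1 = 1 → write 1
  1×2 = 2 → write 0 carry 1
  1×2+1 = 3 → write 1 carry 1
  0×2+1 = 1 → write 1
  0×2 = 0 → write 0
  1×2 = 2 → write 0 carry 1
  0×2+1 = 1 → write 1
  0×2 = 0 → write 0
  0×2 = 0 → write 0
  0×2 = 0 → write 0
  1×2 = 2 → write 0 carry 1
  0×2+1 = 1 → write 1
  1×2 = 2 → write 0 carry 1
  0×2+1 = 1 → write 1
  1×2 = 2 → write 0 carry 1
  remaining carry: 1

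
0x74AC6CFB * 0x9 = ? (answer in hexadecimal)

Multiply each base-16 digit by 9, carrying:
  B×9 = 99 → write 3 carry 6
  F×9+6 = 141 → write D carry 8
  C×9+8 = 116 → write 4 carry 7
  6×9+7 = 61 → write D carry 3
  C×9+3 = 111 → write F carry 6
  A×9+6 = 96 → write 0 carry 6
  4×9+6 = 42 → write A carry 2
  7×9+2 = 65 → write 1 carry 4
  remaining carry: 4

0x41A0FD4D3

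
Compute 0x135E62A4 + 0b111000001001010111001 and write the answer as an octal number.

0o2336472535

0x135E62A4 = 0o2327461244 in octal.
0b111000001001010111001 = 0o7011271 in octal.
Add column by column in base 8, right to left:
  4+1 = 5
  4+7 = 3 carry 1
  2+2+1 = 5
  1+1 = 2
  6+1 = 7
  4+0 = 4
  7+7 = 6 carry 1
  2+0+1 = 3
  3+0 = 3
  2+0 = 2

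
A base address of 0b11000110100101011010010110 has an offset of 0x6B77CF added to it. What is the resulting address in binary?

0b11100001011100111001100101

0x6B77CF = 0b11010110111011111001111 in binary.
Add column by column in base 2, right to left:
  0+1 = 1
  1+1 = 0 carry 1
  1+1+1 = 1 carry 1
  0+1+1 = 0 carry 1
  1+0+1 = 0 carry 1
  0+0+1 = 1
  0+1 = 1
  1+1 = 0 carry 1
  0+1+1 = 0 carry 1
  1+1+1 = 1 carry 1
  1+1+1 = 1 carry 1
  0+0+1 = 1
  1+1 = 0 carry 1
  0+1+1 = 0 carry 1
  1+1+1 = 1 carry 1
  0+0+1 = 1
  0+1 = 1
  1+1 = 0 carry 1
  0+0+1 = 1
  1+1 = 0 carry 1
  1+0+1 = 0 carry 1
  0+1+1 = 0 carry 1
  0+1+1 = 0 carry 1
  0+0+1 = 1
  1+0 = 1
  1+0 = 1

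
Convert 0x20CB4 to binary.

Expand each hex digit to 4 bits: 2=0010 0=0000 C=1100 B=1011 4=0100.

0b100000110010110100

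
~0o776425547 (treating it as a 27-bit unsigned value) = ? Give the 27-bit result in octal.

Each oct digit d becomes 7−d:
  7→0, 7→0, 6→1, 4→3, 2→5, 5→2, 5→2, 4→3, 7→0

0o001352230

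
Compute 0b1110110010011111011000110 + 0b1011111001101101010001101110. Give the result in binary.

0b1101110000000001001100110100

Add column by column in base 2, right to left:
  0+0 = 0
  1+1 = 0 carry 1
  1+1+1 = 1 carry 1
  0+1+1 = 0 carry 1
  0+0+1 = 1
  0+1 = 1
  1+1 = 0 carry 1
  1+0+1 = 0 carry 1
  0+0+1 = 1
  1+0 = 1
  1+1 = 0 carry 1
  1+0+1 = 0 carry 1
  1+1+1 = 1 carry 1
  1+0+1 = 0 carry 1
  0+1+1 = 0 carry 1
  0+1+1 = 0 carry 1
  1+0+1 = 0 carry 1
  0+1+1 = 0 carry 1
  0+1+1 = 0 carry 1
  1+0+1 = 0 carry 1
  1+0+1 = 0 carry 1
  0+1+1 = 0 carry 1
  1+1+1 = 1 carry 1
  1+1+1 = 1 carry 1
  1+1+1 = 1 carry 1
  0+1+1 = 0 carry 1
  0+0+1 = 1
  0+1 = 1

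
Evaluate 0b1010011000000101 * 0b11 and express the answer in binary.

Multiply each base-2 digit by 3, carrying:
  1×3 = 3 → write 1 carry 1
  0×3+1 = 1 → write 1
  1×3 = 3 → write 1 carry 1
  0×3+1 = 1 → write 1
  0×3 = 0 → write 0
  0×3 = 0 → write 0
  0×3 = 0 → write 0
  0×3 = 0 → write 0
  0×3 = 0 → write 0
  1×3 = 3 → write 1 carry 1
  1×3+1 = 4 → write 0 carry 2
  0×3+2 = 2 → write 0 carry 1
  0×3+1 = 1 → write 1
  1×3 = 3 → write 1 carry 1
  0×3+1 = 1 → write 1
  1×3 = 3 → write 1 carry 1
  remaining carry: 1

0b11111001000001111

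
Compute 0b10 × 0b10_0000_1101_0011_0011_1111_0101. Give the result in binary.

0b100000110100110011111101010

Multiply each base-2 digit by 2, carrying:
  1×2 = 2 → write 0 carry 1
  0×2+1 = 1 → write 1
  1×2 = 2 → write 0 carry 1
  0×2+1 = 1 → write 1
  1×2 = 2 → write 0 carry 1
  1×2+1 = 3 → write 1 carry 1
  1×2+1 = 3 → write 1 carry 1
  1×2+1 = 3 → write 1 carry 1
  1×2+1 = 3 → write 1 carry 1
  1×2+1 = 3 → write 1 carry 1
  0×2+1 = 1 → write 1
  0×2 = 0 → write 0
  1×2 = 2 → write 0 carry 1
  1×2+1 = 3 → write 1 carry 1
  0×2+1 = 1 → write 1
  0×2 = 0 → write 0
  1×2 = 2 → write 0 carry 1
  0×2+1 = 1 → write 1
  1×2 = 2 → write 0 carry 1
  1×2+1 = 3 → write 1 carry 1
  0×2+1 = 1 → write 1
  0×2 = 0 → write 0
  0×2 = 0 → write 0
  0×2 = 0 → write 0
  0×2 = 0 → write 0
  1×2 = 2 → write 0 carry 1
  remaining carry: 1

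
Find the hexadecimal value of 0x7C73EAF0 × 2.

Multiply each base-16 digit by 2, carrying:
  0×2 = 0 → write 0
  F×2 = 30 → write E carry 1
  A×2+1 = 21 → write 5 carry 1
  E×2+1 = 29 → write D carry 1
  3×2+1 = 7 → write 7
  7×2 = 14 → write E
  C×2 = 24 → write 8 carry 1
  7×2+1 = 15 → write F

0xF8E7D5E0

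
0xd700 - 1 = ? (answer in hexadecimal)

0xd6ff

The trailing 2 digits are 0, so subtracting 1 borrows through: they become F and the next digit up decrements.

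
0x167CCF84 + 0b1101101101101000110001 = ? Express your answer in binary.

0b10110101100111010100110110101

0x167CCF84 = 0b10110011111001100111110000100 in binary.
Add column by column in base 2, right to left:
  0+1 = 1
  0+0 = 0
  1+0 = 1
  0+0 = 0
  0+1 = 1
  0+1 = 1
  0+0 = 0
  1+0 = 1
  1+0 = 1
  1+1 = 0 carry 1
  1+0+1 = 0 carry 1
  1+1+1 = 1 carry 1
  0+1+1 = 0 carry 1
  0+0+1 = 1
  1+1 = 0 carry 1
  1+1+1 = 1 carry 1
  0+0+1 = 1
  0+1 = 1
  1+1 = 0 carry 1
  1+0+1 = 0 carry 1
  1+1+1 = 1 carry 1
  1+1+1 = 1 carry 1
  1+0+1 = 0 carry 1
  0+0+1 = 1
  0+0 = 0
  1+0 = 1
  1+0 = 1
  0+0 = 0
  1+0 = 1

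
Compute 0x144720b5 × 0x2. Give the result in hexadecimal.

Multiply each base-16 digit by 2, carrying:
  5×2 = 10 → write a
  b×2 = 22 → write 6 carry 1
  0×2+1 = 1 → write 1
  2×2 = 4 → write 4
  7×2 = 14 → write e
  4×2 = 8 → write 8
  4×2 = 8 → write 8
  1×2 = 2 → write 2

0x288e416a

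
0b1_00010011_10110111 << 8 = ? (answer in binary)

Left shift by 8: append 8 zero bits.

0b1000100111011011100000000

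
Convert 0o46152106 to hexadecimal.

0x98D446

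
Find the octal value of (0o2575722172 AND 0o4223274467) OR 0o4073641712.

0o4073661772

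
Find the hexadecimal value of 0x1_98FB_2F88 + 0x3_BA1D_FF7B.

0x553192F03

Add column by column in base 16, right to left:
  8+B = 3 carry 1
  8+7+1 = 0 carry 1
  F+F+1 = F carry 1
  2+F+1 = 2 carry 1
  B+D+1 = 9 carry 1
  F+1+1 = 1 carry 1
  8+A+1 = 3 carry 1
  9+B+1 = 5 carry 1
  1+3+1 = 5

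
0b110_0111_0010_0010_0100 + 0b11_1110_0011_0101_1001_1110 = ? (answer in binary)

Add column by column in base 2, right to left:
  0+0 = 0
  0+1 = 1
  1+1 = 0 carry 1
  0+1+1 = 0 carry 1
  0+1+1 = 0 carry 1
  1+0+1 = 0 carry 1
  0+0+1 = 1
  0+1 = 1
  0+1 = 1
  1+0 = 1
  0+1 = 1
  0+0 = 0
  1+1 = 0 carry 1
  1+1+1 = 1 carry 1
  1+0+1 = 0 carry 1
  0+0+1 = 1
  0+0 = 0
  1+1 = 0 carry 1
  1+1+1 = 1 carry 1
  0+1+1 = 0 carry 1
  0+1+1 = 0 carry 1
  0+1+1 = 0 carry 1
  final carry 1

0b10001001010011111000010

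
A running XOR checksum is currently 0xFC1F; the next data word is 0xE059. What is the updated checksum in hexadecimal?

XOR each hex digit independently (no carries):
  F^E=1, C^0=C, 1^5=4, F^9=6

0x1C46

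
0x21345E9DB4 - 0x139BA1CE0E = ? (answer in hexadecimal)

0xD98BCCFA6

Subtract column by column in base 16:
  4-E → 6 (borrow)
  B-0-1 → A
  D-E → F (borrow)
  9-C-1 → C (borrow)
  E-1-1 → C
  5-A → B (borrow)
  4-B-1 → 8 (borrow)
  3-9-1 → 9 (borrow)
  1-3-1 → D (borrow)
  2-1-1 → 0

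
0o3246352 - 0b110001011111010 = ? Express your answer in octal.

0o3164760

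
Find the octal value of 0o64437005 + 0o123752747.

Add column by column in base 8, right to left:
  5+7 = 4 carry 1
  0+4+1 = 5
  0+7 = 7
  7+2 = 1 carry 1
  3+5+1 = 1 carry 1
  4+7+1 = 4 carry 1
  4+3+1 = 0 carry 1
  6+2+1 = 1 carry 1
  0+1+1 = 2

0o210411754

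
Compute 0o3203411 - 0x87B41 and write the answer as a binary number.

0o3203411 = 0b11010000011100001001 in binary.
0x87B41 = 0b10000111101101000001 in binary.
Subtract column by column in base 2:
  1-1 → 0
  0-0 → 0
  0-0 → 0
  1-0 → 1
  0-0 → 0
  0-0 → 0
  0-1 → 1 (borrow)
  0-0-1 → 1 (borrow)
  1-1-1 → 1 (borrow)
  1-1-1 → 1 (borrow)
  1-0-1 → 0
  0-1 → 1 (borrow)
  0-1-1 → 0 (borrow)
  0-1-1 → 0 (borrow)
  0-1-1 → 0 (borrow)
  0-0-1 → 1 (borrow)
  1-0-1 → 0
  0-0 → 0
  1-0 → 1
  1-1 → 0

0b1001000101111001000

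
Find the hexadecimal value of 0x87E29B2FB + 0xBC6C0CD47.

Add column by column in base 16, right to left:
  B+7 = 2 carry 1
  F+4+1 = 4 carry 1
  2+D+1 = 0 carry 1
  B+C+1 = 8 carry 1
  9+0+1 = A
  2+C = E
  E+6 = 4 carry 1
  7+C+1 = 4 carry 1
  8+B+1 = 4 carry 1
  final carry 1

0x1444EA8042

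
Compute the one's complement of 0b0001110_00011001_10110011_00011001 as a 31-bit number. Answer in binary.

Invert each bit: 0001110000110011011001100011001 → 1110001111001100100110011100110.

0b1110001111001100100110011100110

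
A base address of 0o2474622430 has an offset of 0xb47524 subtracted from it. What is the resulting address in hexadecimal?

0x143eaff4

0o2474622430 = 0x14f32518 in hexadecimal.
Subtract column by column in base 16:
  8-4 → 4
  1-2 → f (borrow)
  5-5-1 → f (borrow)
  2-7-1 → a (borrow)
  3-4-1 → e (borrow)
  f-b-1 → 3
  4-0 → 4
  1-0 → 1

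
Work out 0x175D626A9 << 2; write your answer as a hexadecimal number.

0x5D7589AA4

2 bits is not a whole number of base-16 digits; in binary: 101110101110101100010011010101001 << 2 = 10111010111010110001001101010100100.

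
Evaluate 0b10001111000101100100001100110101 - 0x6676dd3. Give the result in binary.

0x6676dd3 = 0b110011001110110110111010011 in binary.
Subtract column by column in base 2:
  1-1 → 0
  0-1 → 1 (borrow)
  1-0-1 → 0
  0-0 → 0
  1-1 → 0
  1-0 → 1
  0-1 → 1 (borrow)
  0-1-1 → 0 (borrow)
  1-1-1 → 1 (borrow)
  1-0-1 → 0
  0-1 → 1 (borrow)
  0-1-1 → 0 (borrow)
  0-0-1 → 1 (borrow)
  0-1-1 → 0 (borrow)
  1-1-1 → 1 (borrow)
  0-0-1 → 1 (borrow)
  0-1-1 → 0 (borrow)
  1-1-1 → 1 (borrow)
  1-1-1 → 1 (borrow)
  0-0-1 → 1 (borrow)
  1-0-1 → 0
  0-1 → 1 (borrow)
  0-1-1 → 0 (borrow)
  0-0-1 → 1 (borrow)
  1-0-1 → 0
  1-1 → 0
  1-1 → 0
  1-0 → 1
  0-0 → 0
  0-0 → 0
  0-0 → 0
  1-0 → 1

0b10001000101011101101010101100010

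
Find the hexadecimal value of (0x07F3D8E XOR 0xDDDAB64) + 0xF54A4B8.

0x1CF73BA2

First 0x07F3D8E XOR 0xDDDAB64 = 0xDA296EA.
Add column by column in base 16, right to left:
  A+8 = 2 carry 1
  E+B+1 = A carry 1
  6+4+1 = B
  9+A = 3 carry 1
  2+4+1 = 7
  A+5 = F
  D+F = C carry 1
  final carry 1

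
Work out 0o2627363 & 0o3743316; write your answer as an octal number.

AND each oct digit independently (no carries):
  2&3=2, 6&7=6, 2&4=0, 7&3=3, 3&3=3, 6&1=0, 3&6=2

0o2603302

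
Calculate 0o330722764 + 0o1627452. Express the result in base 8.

Add column by column in base 8, right to left:
  4+2 = 6
  6+5 = 3 carry 1
  7+4+1 = 4 carry 1
  2+7+1 = 2 carry 1
  2+2+1 = 5
  7+6 = 5 carry 1
  0+1+1 = 2
  3+0 = 3
  3+0 = 3

0o332552436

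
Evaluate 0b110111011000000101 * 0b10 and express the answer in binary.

0b1101110110000001010

Multiply each base-2 digit by 2, carrying:
  1×2 = 2 → write 0 carry 1
  0×2+1 = 1 → write 1
  1×2 = 2 → write 0 carry 1
  0×2+1 = 1 → write 1
  0×2 = 0 → write 0
  0×2 = 0 → write 0
  0×2 = 0 → write 0
  0×2 = 0 → write 0
  0×2 = 0 → write 0
  1×2 = 2 → write 0 carry 1
  1×2+1 = 3 → write 1 carry 1
  0×2+1 = 1 → write 1
  1×2 = 2 → write 0 carry 1
  1×2+1 = 3 → write 1 carry 1
  1×2+1 = 3 → write 1 carry 1
  0×2+1 = 1 → write 1
  1×2 = 2 → write 0 carry 1
  1×2+1 = 3 → write 1 carry 1
  remaining carry: 1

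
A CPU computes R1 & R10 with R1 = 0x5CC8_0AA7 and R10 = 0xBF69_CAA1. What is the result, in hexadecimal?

0x1C480AA1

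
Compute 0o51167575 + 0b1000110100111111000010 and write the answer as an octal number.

0o62037477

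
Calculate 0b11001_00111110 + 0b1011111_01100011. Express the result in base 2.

0b111100010100001

Add column by column in base 2, right to left:
  0+1 = 1
  1+1 = 0 carry 1
  1+0+1 = 0 carry 1
  1+0+1 = 0 carry 1
  1+0+1 = 0 carry 1
  1+1+1 = 1 carry 1
  0+1+1 = 0 carry 1
  0+0+1 = 1
  1+1 = 0 carry 1
  0+1+1 = 0 carry 1
  0+1+1 = 0 carry 1
  1+1+1 = 1 carry 1
  1+1+1 = 1 carry 1
  0+0+1 = 1
  0+1 = 1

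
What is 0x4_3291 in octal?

0o1031221

Expand each hex digit to 4 bits: 4=0100 3=0011 2=0010 9=1001 1=0001.
Group the bits in threes: 001 000 011 001 010 010 001 → 1031221.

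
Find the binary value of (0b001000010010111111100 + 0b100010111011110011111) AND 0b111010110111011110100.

0b101010000110010010000

Add column by column in base 2, right to left:
  0+1 = 1
  0+1 = 1
  1+1 = 0 carry 1
  1+1+1 = 1 carry 1
  1+1+1 = 1 carry 1
  1+0+1 = 0 carry 1
  1+0+1 = 0 carry 1
  1+1+1 = 1 carry 1
  1+1+1 = 1 carry 1
  0+1+1 = 0 carry 1
  1+1+1 = 1 carry 1
  0+0+1 = 1
  0+1 = 1
  1+1 = 0 carry 1
  0+1+1 = 0 carry 1
  0+0+1 = 1
  0+1 = 1
  0+0 = 0
  1+0 = 1
  0+0 = 0
  0+1 = 1
Sum = 0b101011001110110011011; now AND with 0b111010110111011110100:
  101011001110110011011
& 111010110111011110100
= 101010000110010010000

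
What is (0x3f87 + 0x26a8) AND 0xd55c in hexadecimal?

0x440c

Add column by column in base 16, right to left:
  7+8 = f
  8+a = 2 carry 1
  f+6+1 = 6 carry 1
  3+2+1 = 6
Sum = 0x662f; now AND with 0xd55c:
  6&d=4, 6&5=4, 2&5=0, f&c=c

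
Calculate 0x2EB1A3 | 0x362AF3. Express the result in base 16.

0x3EBBF3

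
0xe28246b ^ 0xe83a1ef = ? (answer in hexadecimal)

XOR each hex digit independently (no carries):
  e^e=0, 2^8=a, 8^3=b, 2^a=8, 4^1=5, 6^e=8, b^f=4

0x0ab8584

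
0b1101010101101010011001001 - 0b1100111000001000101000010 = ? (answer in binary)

0b11101100001110000111

Subtract column by column in base 2:
  1-0 → 1
  0-1 → 1 (borrow)
  0-0-1 → 1 (borrow)
  1-0-1 → 0
  0-0 → 0
  0-0 → 0
  1-1 → 0
  1-0 → 1
  0-1 → 1 (borrow)
  0-0-1 → 1 (borrow)
  1-0-1 → 0
  0-0 → 0
  1-1 → 0
  0-0 → 0
  1-0 → 1
  1-0 → 1
  0-0 → 0
  1-0 → 1
  0-1 → 1 (borrow)
  1-1-1 → 1 (borrow)
  0-1-1 → 0 (borrow)
  1-0-1 → 0
  0-0 → 0
  1-1 → 0
  1-1 → 0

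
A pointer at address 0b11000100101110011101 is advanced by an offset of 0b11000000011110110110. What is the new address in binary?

0b110000101001101010011

Add column by column in base 2, right to left:
  1+0 = 1
  0+1 = 1
  1+1 = 0 carry 1
  1+0+1 = 0 carry 1
  1+1+1 = 1 carry 1
  0+1+1 = 0 carry 1
  0+0+1 = 1
  1+1 = 0 carry 1
  1+1+1 = 1 carry 1
  1+1+1 = 1 carry 1
  0+1+1 = 0 carry 1
  1+0+1 = 0 carry 1
  0+0+1 = 1
  0+0 = 0
  1+0 = 1
  0+0 = 0
  0+0 = 0
  0+0 = 0
  1+1 = 0 carry 1
  1+1+1 = 1 carry 1
  final carry 1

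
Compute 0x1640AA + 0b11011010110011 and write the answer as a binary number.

0x1640AA = 0b101100100000010101010 in binary.
Add column by column in base 2, right to left:
  0+1 = 1
  1+1 = 0 carry 1
  0+0+1 = 1
  1+0 = 1
  0+1 = 1
  1+1 = 0 carry 1
  0+0+1 = 1
  1+1 = 0 carry 1
  0+0+1 = 1
  0+1 = 1
  0+1 = 1
  0+0 = 0
  0+1 = 1
  0+1 = 1
  1+0 = 1
  0+0 = 0
  0+0 = 0
  1+0 = 1
  1+0 = 1
  0+0 = 0
  1+0 = 1

0b101100111011101011101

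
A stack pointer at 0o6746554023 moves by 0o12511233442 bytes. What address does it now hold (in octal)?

0o21460007465

Add column by column in base 8, right to left:
  3+2 = 5
  2+4 = 6
  0+4 = 4
  4+3 = 7
  5+3 = 0 carry 1
  5+2+1 = 0 carry 1
  6+1+1 = 0 carry 1
  4+1+1 = 6
  7+5 = 4 carry 1
  6+2+1 = 1 carry 1
  0+1+1 = 2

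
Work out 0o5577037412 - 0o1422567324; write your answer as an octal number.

Subtract column by column in base 8:
  2-4 → 6 (borrow)
  1-2-1 → 6 (borrow)
  4-3-1 → 0
  7-7 → 0
  3-6 → 5 (borrow)
  0-5-1 → 2 (borrow)
  7-2-1 → 4
  7-2 → 5
  5-4 → 1
  5-1 → 4

0o4154250066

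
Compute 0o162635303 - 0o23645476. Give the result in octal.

0o136767605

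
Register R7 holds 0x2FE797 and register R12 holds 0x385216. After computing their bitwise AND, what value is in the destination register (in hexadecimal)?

0x284216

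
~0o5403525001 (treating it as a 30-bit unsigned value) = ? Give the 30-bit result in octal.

0o2374252776

Each oct digit d becomes 7−d:
  5→2, 4→3, 0→7, 3→4, 5→2, 2→5, 5→2, 0→7, 0→7, 1→6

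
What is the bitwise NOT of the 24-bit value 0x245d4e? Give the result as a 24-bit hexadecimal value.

Each hex digit d becomes f−d:
  2→d, 4→b, 5→a, d→2, 4→b, e→1

0xdba2b1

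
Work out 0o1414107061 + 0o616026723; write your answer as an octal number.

0o2232136004

Add column by column in base 8, right to left:
  1+3 = 4
  6+2 = 0 carry 1
  0+7+1 = 0 carry 1
  7+6+1 = 6 carry 1
  0+2+1 = 3
  1+0 = 1
  4+6 = 2 carry 1
  1+1+1 = 3
  4+6 = 2 carry 1
  1+0+1 = 2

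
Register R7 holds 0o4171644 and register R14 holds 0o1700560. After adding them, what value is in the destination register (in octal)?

Add column by column in base 8, right to left:
  4+0 = 4
  4+6 = 2 carry 1
  6+5+1 = 4 carry 1
  1+0+1 = 2
  7+0 = 7
  1+7 = 0 carry 1
  4+1+1 = 6

0o6072424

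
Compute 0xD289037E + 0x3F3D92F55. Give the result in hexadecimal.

0x4C66232D3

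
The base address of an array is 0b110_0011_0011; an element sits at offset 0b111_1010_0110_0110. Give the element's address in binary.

Add column by column in base 2, right to left:
  1+0 = 1
  1+1 = 0 carry 1
  0+1+1 = 0 carry 1
  0+0+1 = 1
  1+0 = 1
  1+1 = 0 carry 1
  0+1+1 = 0 carry 1
  0+0+1 = 1
  0+0 = 0
  1+1 = 0 carry 1
  1+0+1 = 0 carry 1
  0+1+1 = 0 carry 1
  0+1+1 = 0 carry 1
  0+1+1 = 0 carry 1
  0+1+1 = 0 carry 1
  final carry 1

0b1000000010011001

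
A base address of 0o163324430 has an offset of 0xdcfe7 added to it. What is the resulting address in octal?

0o166674377

0xdcfe7 = 0o3347747 in octal.
Add column by column in base 8, right to left:
  0+7 = 7
  3+4 = 7
  4+7 = 3 carry 1
  4+7+1 = 4 carry 1
  2+4+1 = 7
  3+3 = 6
  3+3 = 6
  6+0 = 6
  1+0 = 1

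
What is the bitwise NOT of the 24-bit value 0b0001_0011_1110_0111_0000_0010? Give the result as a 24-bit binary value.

Invert each bit: 000100111110011100000010 → 111011000001100011111101.

0b111011000001100011111101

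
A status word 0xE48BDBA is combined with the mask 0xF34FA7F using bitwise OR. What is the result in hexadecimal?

0xF7CFFFF

OR each hex digit independently (no carries):
  E|F=F, 4|3=7, 8|4=C, B|F=F, D|A=F, B|7=F, A|F=F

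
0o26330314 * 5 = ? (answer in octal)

0o160071774

Multiply each base-8 digit by 5, carrying:
  4×5 = 20 → write 4 carry 2
  1×5+2 = 7 → write 7
  3×5 = 15 → write 7 carry 1
  0×5+1 = 1 → write 1
  3×5 = 15 → write 7 carry 1
  3×5+1 = 16 → write 0 carry 2
  6×5+2 = 32 → write 0 carry 4
  2×5+4 = 14 → write 6 carry 1
  remaining carry: 1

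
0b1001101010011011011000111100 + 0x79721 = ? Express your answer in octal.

0b1001101010011011011000111100 = 0o1152333074 in octal.
0x79721 = 0o1713441 in octal.
Add column by column in base 8, right to left:
  4+1 = 5
  7+4 = 3 carry 1
  0+4+1 = 5
  3+3 = 6
  3+1 = 4
  3+7 = 2 carry 1
  2+1+1 = 4
  5+0 = 5
  1+0 = 1
  1+0 = 1

0o1154246535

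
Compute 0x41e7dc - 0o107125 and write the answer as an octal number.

0x41e7dc = 0o20363734 in octal.
Subtract column by column in base 8:
  4-5 → 7 (borrow)
  3-2-1 → 0
  7-1 → 6
  3-7 → 4 (borrow)
  6-0-1 → 5
  3-1 → 2
  0-0 → 0
  2-0 → 2

0o20254607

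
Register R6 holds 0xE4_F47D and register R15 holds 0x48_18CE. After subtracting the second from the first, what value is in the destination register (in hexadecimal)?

Subtract column by column in base 16:
  D-E → F (borrow)
  7-C-1 → A (borrow)
  4-8-1 → B (borrow)
  F-1-1 → D
  4-8 → C (borrow)
  E-4-1 → 9

0x9CDBAF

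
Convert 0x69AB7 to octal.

0o1515267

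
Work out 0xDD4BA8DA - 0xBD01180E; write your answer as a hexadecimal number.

Subtract column by column in base 16:
  A-E → C (borrow)
  D-0-1 → C
  8-8 → 0
  A-1 → 9
  B-1 → A
  4-0 → 4
  D-D → 0
  D-B → 2

0x204A90CC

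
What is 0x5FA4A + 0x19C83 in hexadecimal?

0x796CD

Add column by column in base 16, right to left:
  A+3 = D
  4+8 = C
  A+C = 6 carry 1
  F+9+1 = 9 carry 1
  5+1+1 = 7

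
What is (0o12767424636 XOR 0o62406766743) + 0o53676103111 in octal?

0o144257445306

First 0o12767424636 XOR 0o62406766743 = 0o70361342175.
Add column by column in base 8, right to left:
  5+1 = 6
  7+1 = 0 carry 1
  1+1+1 = 3
  2+3 = 5
  4+0 = 4
  3+1 = 4
  1+6 = 7
  6+7 = 5 carry 1
  3+6+1 = 2 carry 1
  0+3+1 = 4
  7+5 = 4 carry 1
  final carry 1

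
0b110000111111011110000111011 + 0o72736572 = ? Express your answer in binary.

0b111000010110111100110110101

0o72736572 = 0b111010111011110101111010 in binary.
Add column by column in base 2, right to left:
  1+0 = 1
  1+1 = 0 carry 1
  0+0+1 = 1
  1+1 = 0 carry 1
  1+1+1 = 1 carry 1
  1+1+1 = 1 carry 1
  0+1+1 = 0 carry 1
  0+0+1 = 1
  0+1 = 1
  0+0 = 0
  1+1 = 0 carry 1
  1+1+1 = 1 carry 1
  1+1+1 = 1 carry 1
  1+1+1 = 1 carry 1
  0+0+1 = 1
  1+1 = 0 carry 1
  1+1+1 = 1 carry 1
  1+1+1 = 1 carry 1
  1+0+1 = 0 carry 1
  1+1+1 = 1 carry 1
  1+0+1 = 0 carry 1
  0+1+1 = 0 carry 1
  0+1+1 = 0 carry 1
  0+1+1 = 0 carry 1
  0+0+1 = 1
  1+0 = 1
  1+0 = 1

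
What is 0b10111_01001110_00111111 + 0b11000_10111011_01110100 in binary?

Add column by column in base 2, right to left:
  1+0 = 1
  1+0 = 1
  1+1 = 0 carry 1
  1+0+1 = 0 carry 1
  1+1+1 = 1 carry 1
  1+1+1 = 1 carry 1
  0+1+1 = 0 carry 1
  0+0+1 = 1
  0+1 = 1
  1+1 = 0 carry 1
  1+0+1 = 0 carry 1
  1+1+1 = 1 carry 1
  0+1+1 = 0 carry 1
  0+1+1 = 0 carry 1
  1+0+1 = 0 carry 1
  0+1+1 = 0 carry 1
  1+0+1 = 0 carry 1
  1+0+1 = 0 carry 1
  1+0+1 = 0 carry 1
  0+1+1 = 0 carry 1
  1+1+1 = 1 carry 1
  final carry 1

0b1100000000100110110011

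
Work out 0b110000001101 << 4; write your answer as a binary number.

Left shift by 4: append 4 zero bits.

0b1100000011010000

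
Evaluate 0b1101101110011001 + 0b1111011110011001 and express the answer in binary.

Add column by column in base 2, right to left:
  1+1 = 0 carry 1
  0+0+1 = 1
  0+0 = 0
  1+1 = 0 carry 1
  1+1+1 = 1 carry 1
  0+0+1 = 1
  0+0 = 0
  1+1 = 0 carry 1
  1+1+1 = 1 carry 1
  1+1+1 = 1 carry 1
  0+1+1 = 0 carry 1
  1+0+1 = 0 carry 1
  1+1+1 = 1 carry 1
  0+1+1 = 0 carry 1
  1+1+1 = 1 carry 1
  1+1+1 = 1 carry 1
  final carry 1

0b11101001100110010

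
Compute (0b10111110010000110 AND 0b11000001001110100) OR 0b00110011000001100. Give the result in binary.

0b10110011000001100

0b10111110010000110 AND 0b11000001001110100 = 0b10000000000000100.
Then OR with 0b00110011000001100.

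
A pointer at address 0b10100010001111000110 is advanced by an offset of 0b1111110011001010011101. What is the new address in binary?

0b10010010101011001100011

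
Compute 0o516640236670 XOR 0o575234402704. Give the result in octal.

XOR each oct digit independently (no carries):
  5^5=0, 1^7=6, 6^5=3, 6^2=4, 4^3=7, 0^4=4, 2^4=6, 3^0=3, 6^2=4, 6^7=1, 7^0=7, 0^4=4

0o063474634174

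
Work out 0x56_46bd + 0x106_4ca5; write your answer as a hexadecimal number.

0x15c9362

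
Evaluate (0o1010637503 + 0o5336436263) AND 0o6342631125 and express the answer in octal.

0o6342231124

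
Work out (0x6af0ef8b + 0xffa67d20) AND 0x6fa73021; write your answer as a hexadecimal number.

Add column by column in base 16, right to left:
  b+0 = b
  8+2 = a
  f+d = c carry 1
  e+7+1 = 6 carry 1
  0+6+1 = 7
  f+a = 9 carry 1
  a+f+1 = a carry 1
  6+f+1 = 6 carry 1
  final carry 1
Sum = 0x16a976cab; now AND with 0x6fa73021:
  1&0=0, 6&6=6, a&f=a, 9&a=8, 7&7=7, 6&3=2, c&0=0, a&2=2, b&1=1

0x6a872021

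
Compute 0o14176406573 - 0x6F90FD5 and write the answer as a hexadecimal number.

0x5B00FDA6

0o14176406573 = 0x61FA0D7B in hexadecimal.
Subtract column by column in base 16:
  B-5 → 6
  7-D → A (borrow)
  D-F-1 → D (borrow)
  0-0-1 → F (borrow)
  A-9-1 → 0
  F-F → 0
  1-6 → B (borrow)
  6-0-1 → 5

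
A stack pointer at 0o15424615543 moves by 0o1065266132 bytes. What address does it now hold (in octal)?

0o16512103675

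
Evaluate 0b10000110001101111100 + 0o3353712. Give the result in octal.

0o5435506

0b10000110001101111100 = 0o2061574 in octal.
Add column by column in base 8, right to left:
  4+2 = 6
  7+1 = 0 carry 1
  5+7+1 = 5 carry 1
  1+3+1 = 5
  6+5 = 3 carry 1
  0+3+1 = 4
  2+3 = 5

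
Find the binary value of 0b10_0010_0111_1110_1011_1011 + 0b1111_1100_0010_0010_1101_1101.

Add column by column in base 2, right to left:
  1+1 = 0 carry 1
  1+0+1 = 0 carry 1
  0+1+1 = 0 carry 1
  1+1+1 = 1 carry 1
  1+1+1 = 1 carry 1
  1+0+1 = 0 carry 1
  0+1+1 = 0 carry 1
  1+1+1 = 1 carry 1
  0+0+1 = 1
  1+1 = 0 carry 1
  1+0+1 = 0 carry 1
  1+0+1 = 0 carry 1
  1+0+1 = 0 carry 1
  1+1+1 = 1 carry 1
  1+0+1 = 0 carry 1
  0+0+1 = 1
  0+0 = 0
  1+0 = 1
  0+1 = 1
  0+1 = 1
  0+1 = 1
  1+1 = 0 carry 1
  0+1+1 = 0 carry 1
  0+1+1 = 0 carry 1
  final carry 1

0b1000111101010000110011000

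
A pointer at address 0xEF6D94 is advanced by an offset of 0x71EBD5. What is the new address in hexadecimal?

0x1615969

Add column by column in base 16, right to left:
  4+5 = 9
  9+D = 6 carry 1
  D+B+1 = 9 carry 1
  6+E+1 = 5 carry 1
  F+1+1 = 1 carry 1
  E+7+1 = 6 carry 1
  final carry 1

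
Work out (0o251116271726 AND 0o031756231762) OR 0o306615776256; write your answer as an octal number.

0o251116271726 AND 0o031756231762 = 0o011116231722.
Then OR with 0o306615776256.

0o317717777776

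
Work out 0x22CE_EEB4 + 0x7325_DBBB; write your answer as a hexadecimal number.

0x95F4CA6F

Add column by column in base 16, right to left:
  4+B = F
  B+B = 6 carry 1
  E+B+1 = A carry 1
  E+D+1 = C carry 1
  E+5+1 = 4 carry 1
  C+2+1 = F
  2+3 = 5
  2+7 = 9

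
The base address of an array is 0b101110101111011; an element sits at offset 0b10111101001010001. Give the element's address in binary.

0b11101011111001100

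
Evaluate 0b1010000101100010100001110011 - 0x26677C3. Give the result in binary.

0x26677C3 = 0b10011001100111011111000011 in binary.
Subtract column by column in base 2:
  1-1 → 0
  1-1 → 0
  0-0 → 0
  0-0 → 0
  1-0 → 1
  1-0 → 1
  1-1 → 0
  0-1 → 1 (borrow)
  0-1-1 → 0 (borrow)
  0-1-1 → 0 (borrow)
  0-1-1 → 0 (borrow)
  1-0-1 → 0
  0-1 → 1 (borrow)
  1-1-1 → 1 (borrow)
  0-1-1 → 0 (borrow)
  0-0-1 → 1 (borrow)
  0-0-1 → 1 (borrow)
  1-1-1 → 1 (borrow)
  1-1-1 → 1 (borrow)
  0-0-1 → 1 (borrow)
  1-0-1 → 0
  0-1 → 1 (borrow)
  0-1-1 → 0 (borrow)
  0-0-1 → 1 (borrow)
  0-0-1 → 1 (borrow)
  1-1-1 → 1 (borrow)
  0-0-1 → 1 (borrow)
  1-0-1 → 0

0b111101011111011000010110000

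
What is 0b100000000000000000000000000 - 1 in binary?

0b11111111111111111111111111

The trailing 26 digits are 0, so subtracting 1 borrows through: they become 1 and the next digit up decrements.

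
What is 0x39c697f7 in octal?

Expand each hex digit to 4 bits: 3=0011 9=1001 c=1100 6=0110 9=1001 7=0111 f=1111 7=0111.
Group the bits in threes: 111 001 110 001 101 001 011 111 110 111 → 7161513767.

0o7161513767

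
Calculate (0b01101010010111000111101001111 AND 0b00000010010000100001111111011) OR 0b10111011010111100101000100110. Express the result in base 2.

0b10111011010111100101101101111

0b01101010010111000111101001111 AND 0b00000010010000100001111111011 = 0b00000010010000000001101001011.
Then OR with 0b10111011010111100101000100110.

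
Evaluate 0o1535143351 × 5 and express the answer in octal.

Multiply each base-8 digit by 5, carrying:
  1×5 = 5 → write 5
  5×5 = 25 → write 1 carry 3
  3×5+3 = 18 → write 2 carry 2
  3×5+2 = 17 → write 1 carry 2
  4×5+2 = 22 → write 6 carry 2
  1×5+2 = 7 → write 7
  5×5 = 25 → write 1 carry 3
  3×5+3 = 18 → write 2 carry 2
  5×5+2 = 27 → write 3 carry 3
  1×5+3 = 8 → write 0 carry 1
  remaining carry: 1

0o10321761215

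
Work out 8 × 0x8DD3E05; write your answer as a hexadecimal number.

Multiply each base-16 digit by 8, carrying:
  5×8 = 40 → write 8 carry 2
  0×8+2 = 2 → write 2
  E×8 = 112 → write 0 carry 7
  3×8+7 = 31 → write F carry 1
  D×8+1 = 105 → write 9 carry 6
  D×8+6 = 110 → write E carry 6
  8×8+6 = 70 → write 6 carry 4
  remaining carry: 4

0x46E9F028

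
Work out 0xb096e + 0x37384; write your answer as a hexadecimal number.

0xe7cf2

Add column by column in base 16, right to left:
  e+4 = 2 carry 1
  6+8+1 = f
  9+3 = c
  0+7 = 7
  b+3 = e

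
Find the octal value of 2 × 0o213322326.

0o426644654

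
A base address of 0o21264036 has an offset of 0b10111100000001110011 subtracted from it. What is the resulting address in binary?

0b1110011010011110101011

0o21264036 = 0b10001010110100000011110 in binary.
Subtract column by column in base 2:
  0-1 → 1 (borrow)
  1-1-1 → 1 (borrow)
  1-0-1 → 0
  1-0 → 1
  1-1 → 0
  0-1 → 1 (borrow)
  0-1-1 → 0 (borrow)
  0-0-1 → 1 (borrow)
  0-0-1 → 1 (borrow)
  0-0-1 → 1 (borrow)
  0-0-1 → 1 (borrow)
  1-0-1 → 0
  0-0 → 0
  1-0 → 1
  1-1 → 0
  0-1 → 1 (borrow)
  1-1-1 → 1 (borrow)
  0-1-1 → 0 (borrow)
  1-0-1 → 0
  0-1 → 1 (borrow)
  0-0-1 → 1 (borrow)
  0-0-1 → 1 (borrow)
  1-0-1 → 0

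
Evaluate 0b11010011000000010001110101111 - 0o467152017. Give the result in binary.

0o467152017 = 0b100110111001101010000001111 in binary.
Subtract column by column in base 2:
  1-1 → 0
  1-1 → 0
  1-1 → 0
  1-1 → 0
  0-0 → 0
  1-0 → 1
  0-0 → 0
  1-0 → 1
  1-0 → 1
  1-0 → 1
  0-1 → 1 (borrow)
  0-0-1 → 1 (borrow)
  0-1-1 → 0 (borrow)
  1-0-1 → 0
  0-1 → 1 (borrow)
  0-1-1 → 0 (borrow)
  0-0-1 → 1 (borrow)
  0-0-1 → 1 (borrow)
  0-1-1 → 0 (borrow)
  0-1-1 → 0 (borrow)
  0-1-1 → 0 (borrow)
  1-0-1 → 0
  1-1 → 0
  0-1 → 1 (borrow)
  0-0-1 → 1 (borrow)
  1-0-1 → 0
  0-1 → 1 (borrow)
  1-0-1 → 0
  1-0 → 1

0b10101100000110100111110100000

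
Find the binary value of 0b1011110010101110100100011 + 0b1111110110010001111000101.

Add column by column in base 2, right to left:
  1+1 = 0 carry 1
  1+0+1 = 0 carry 1
  0+1+1 = 0 carry 1
  0+0+1 = 1
  0+0 = 0
  1+0 = 1
  0+1 = 1
  0+1 = 1
  1+1 = 0 carry 1
  0+1+1 = 0 carry 1
  1+0+1 = 0 carry 1
  1+0+1 = 0 carry 1
  1+0+1 = 0 carry 1
  0+1+1 = 0 carry 1
  1+0+1 = 0 carry 1
  0+0+1 = 1
  1+1 = 0 carry 1
  0+1+1 = 0 carry 1
  0+0+1 = 1
  1+1 = 0 carry 1
  1+1+1 = 1 carry 1
  1+1+1 = 1 carry 1
  1+1+1 = 1 carry 1
  0+1+1 = 0 carry 1
  1+1+1 = 1 carry 1
  final carry 1

0b11011101001000000011101000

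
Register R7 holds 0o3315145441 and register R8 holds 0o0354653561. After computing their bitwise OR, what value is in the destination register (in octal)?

0o3355757561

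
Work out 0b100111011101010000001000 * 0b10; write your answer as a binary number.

Multiply each base-2 digit by 2, carrying:
  0×2 = 0 → write 0
  0×2 = 0 → write 0
  0×2 = 0 → write 0
  1×2 = 2 → write 0 carry 1
  0×2+1 = 1 → write 1
  0×2 = 0 → write 0
  0×2 = 0 → write 0
  0×2 = 0 → write 0
  0×2 = 0 → write 0
  0×2 = 0 → write 0
  1×2 = 2 → write 0 carry 1
  0×2+1 = 1 → write 1
  1×2 = 2 → write 0 carry 1
  0×2+1 = 1 → write 1
  1×2 = 2 → write 0 carry 1
  1×2+1 = 3 → write 1 carry 1
  1×2+1 = 3 → write 1 carry 1
  0×2+1 = 1 → write 1
  1×2 = 2 → write 0 carry 1
  1×2+1 = 3 → write 1 carry 1
  1×2+1 = 3 → write 1 carry 1
  0×2+1 = 1 → write 1
  0×2 = 0 → write 0
  1×2 = 2 → write 0 carry 1
  remaining carry: 1

0b1001110111010100000010000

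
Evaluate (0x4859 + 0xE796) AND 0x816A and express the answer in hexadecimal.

Add column by column in base 16, right to left:
  9+6 = F
  5+9 = E
  8+7 = F
  4+E = 2 carry 1
  final carry 1
Sum = 0x12FEF; now AND with 0x816A:
  1&0=0, 2&8=0, F&1=1, E&6=6, F&A=A

0x16A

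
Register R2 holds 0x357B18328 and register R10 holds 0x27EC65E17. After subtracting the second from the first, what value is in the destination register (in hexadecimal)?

0xD8EB2511

Subtract column by column in base 16:
  8-7 → 1
  2-1 → 1
  3-E → 5 (borrow)
  8-5-1 → 2
  1-6 → B (borrow)
  B-C-1 → E (borrow)
  7-E-1 → 8 (borrow)
  5-7-1 → D (borrow)
  3-2-1 → 0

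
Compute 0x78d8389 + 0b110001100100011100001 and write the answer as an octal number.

0x78d8389 = 0o743301611 in octal.
0b110001100100011100001 = 0o6144341 in octal.
Add column by column in base 8, right to left:
  1+1 = 2
  1+4 = 5
  6+3 = 1 carry 1
  1+4+1 = 6
  0+4 = 4
  3+1 = 4
  3+6 = 1 carry 1
  4+0+1 = 5
  7+0 = 7

0o751446152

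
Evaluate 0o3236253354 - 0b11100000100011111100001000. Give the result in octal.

0b11100000100011111100001000 = 0o340437410 in octal.
Subtract column by column in base 8:
  4-0 → 4
  5-1 → 4
  3-4 → 7 (borrow)
  3-7-1 → 3 (borrow)
  5-3-1 → 1
  2-4 → 6 (borrow)
  6-0-1 → 5
  3-4 → 7 (borrow)
  2-3-1 → 6 (borrow)
  3-0-1 → 2

0o2675613744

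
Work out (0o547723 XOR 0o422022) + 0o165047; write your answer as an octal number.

0o352750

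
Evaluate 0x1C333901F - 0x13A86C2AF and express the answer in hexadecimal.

Subtract column by column in base 16:
  F-F → 0
  1-A → 7 (borrow)
  0-2-1 → D (borrow)
  9-C-1 → C (borrow)
  3-6-1 → C (borrow)
  3-8-1 → A (borrow)
  3-A-1 → 8 (borrow)
  C-3-1 → 8
  1-1 → 0

0x88ACCD70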